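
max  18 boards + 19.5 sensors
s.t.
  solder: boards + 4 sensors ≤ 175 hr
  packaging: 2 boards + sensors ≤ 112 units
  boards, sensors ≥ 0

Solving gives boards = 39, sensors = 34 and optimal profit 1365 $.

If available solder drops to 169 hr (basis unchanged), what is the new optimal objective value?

At the optimum: solder uses 175 of 175 (binding); packaging uses 112 of 112 (binding).
Dual feasibility on the basic columns requires 1·y_solder + 2·y_packaging = 18, 4·y_solder + 1·y_packaging = 19.5.
→ y_solder = 3 and y_packaging = 7.5.
Δz = y_solder·Δb = 3 × (-6) = -18, so new z* = 1365 − 18 = 1347.

1347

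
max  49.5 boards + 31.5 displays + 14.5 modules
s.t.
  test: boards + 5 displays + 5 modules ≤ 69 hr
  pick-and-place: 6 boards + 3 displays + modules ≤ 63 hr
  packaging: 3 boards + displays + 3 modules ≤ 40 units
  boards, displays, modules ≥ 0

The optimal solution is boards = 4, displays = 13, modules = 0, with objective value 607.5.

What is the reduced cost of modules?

-1

Check each constraint at x*: test 69/69 (tight); pick-and-place 63/63 (tight); packaging 25/40 (slack 15).
Slack constraints have shadow price 0 (complementary slackness).
From A_Bᵀ y = c: 1·y_test + 6·y_pick-and-place = 49.5; 5·y_test + 3·y_pick-and-place = 31.5.
→ y_test = 1.5 and y_pick-and-place = 8.
Reduced cost of modules: c₃ − yᵀa₃ = 14.5 − (1.5·5 + 8·1) = 14.5 − 15.5 = -1.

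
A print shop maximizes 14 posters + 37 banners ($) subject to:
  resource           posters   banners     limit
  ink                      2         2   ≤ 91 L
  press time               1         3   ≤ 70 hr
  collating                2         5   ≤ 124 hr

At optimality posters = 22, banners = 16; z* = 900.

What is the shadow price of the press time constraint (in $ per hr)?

4

Check each constraint at x*: ink 76/91 (slack 15); press time 70/70 (tight); collating 124/124 (tight).
By complementary slackness, y = 0 for the non-binding constraint.
From A_Bᵀ y = c: 1·y_press time + 2·y_collating = 14; 3·y_press time + 5·y_collating = 37.
Solving: y_press time = 4, y_collating = 5.
Shadow price of press time = 4.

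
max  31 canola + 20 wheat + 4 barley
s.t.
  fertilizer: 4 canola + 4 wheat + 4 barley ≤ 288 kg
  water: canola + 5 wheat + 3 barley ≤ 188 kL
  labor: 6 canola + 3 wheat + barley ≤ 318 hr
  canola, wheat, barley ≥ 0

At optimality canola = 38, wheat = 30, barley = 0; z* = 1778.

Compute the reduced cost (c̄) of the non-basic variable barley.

Check each constraint at x*: fertilizer 272/288 (slack 16); water 188/188 (tight); labor 318/318 (tight).
By complementary slackness, y = 0 for the non-binding constraint.
Dual feasibility on the basic columns requires 1·y_water + 6·y_labor = 31, 5·y_water + 3·y_labor = 20.
This yields shadow prices y_water = 1, y_labor = 5.
Reduced cost of barley: c₃ − yᵀa₃ = 4 − (1·3 + 5·1) = 4 − 8 = -4.

-4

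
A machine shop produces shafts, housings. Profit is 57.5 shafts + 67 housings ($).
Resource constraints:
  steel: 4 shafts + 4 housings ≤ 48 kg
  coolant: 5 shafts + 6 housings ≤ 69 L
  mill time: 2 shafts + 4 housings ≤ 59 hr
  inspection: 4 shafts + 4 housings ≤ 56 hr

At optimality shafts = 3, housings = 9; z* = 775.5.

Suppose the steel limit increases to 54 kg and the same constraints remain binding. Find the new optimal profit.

790.5

Binding: steel and coolant. Non-binding: mill time (17 unused), inspection (8 unused).
Slack constraints have shadow price 0 (complementary slackness).
Dual feasibility on the basic columns requires 4·y_steel + 5·y_coolant = 57.5, 4·y_steel + 6·y_coolant = 67.
This yields shadow prices y_steel = 2.5, y_coolant = 9.5.
Δz = y_steel·Δb = 2.5 × (6) = 15, so new z* = 775.5 + 15 = 790.5.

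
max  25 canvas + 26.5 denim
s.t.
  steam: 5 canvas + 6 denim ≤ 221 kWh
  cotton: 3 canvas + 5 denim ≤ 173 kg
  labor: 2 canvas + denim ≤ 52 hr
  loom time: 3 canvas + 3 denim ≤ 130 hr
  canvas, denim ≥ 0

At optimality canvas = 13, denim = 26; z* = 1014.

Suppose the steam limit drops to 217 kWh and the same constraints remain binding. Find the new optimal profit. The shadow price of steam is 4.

998

Δb = -4, so new z* = 1014 + (4)·(-4) = 1014 − 16 = 998.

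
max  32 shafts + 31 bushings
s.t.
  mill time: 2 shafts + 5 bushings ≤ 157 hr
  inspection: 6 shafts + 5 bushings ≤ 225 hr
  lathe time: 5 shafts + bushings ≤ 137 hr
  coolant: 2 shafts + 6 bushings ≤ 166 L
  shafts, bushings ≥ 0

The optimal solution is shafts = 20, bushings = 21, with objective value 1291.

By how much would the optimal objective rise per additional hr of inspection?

5

Check each constraint at x*: mill time 145/157 (slack 12); inspection 225/225 (tight); lathe time 121/137 (slack 16); coolant 166/166 (tight).
By complementary slackness, y = 0 for the non-binding constraints.
Dual feasibility on the basic columns requires 6·y_inspection + 2·y_coolant = 32, 5·y_inspection + 6·y_coolant = 31.
→ y_inspection = 5 and y_coolant = 1.
Shadow price of inspection = 5.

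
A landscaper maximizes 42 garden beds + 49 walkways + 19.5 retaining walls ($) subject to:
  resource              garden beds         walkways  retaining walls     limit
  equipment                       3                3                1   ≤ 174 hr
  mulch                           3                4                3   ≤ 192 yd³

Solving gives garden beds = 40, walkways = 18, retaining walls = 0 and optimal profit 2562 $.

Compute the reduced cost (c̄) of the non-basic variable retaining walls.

At the optimum: equipment uses 174 of 174 (binding); mulch uses 192 of 192 (binding).
Dual feasibility on the basic columns requires 3·y_equipment + 3·y_mulch = 42, 3·y_equipment + 4·y_mulch = 49.
→ y_equipment = 7 and y_mulch = 7.
Reduced cost of retaining walls: c₃ − yᵀa₃ = 19.5 − (7·1 + 7·3) = 19.5 − 28 = -8.5.

-8.5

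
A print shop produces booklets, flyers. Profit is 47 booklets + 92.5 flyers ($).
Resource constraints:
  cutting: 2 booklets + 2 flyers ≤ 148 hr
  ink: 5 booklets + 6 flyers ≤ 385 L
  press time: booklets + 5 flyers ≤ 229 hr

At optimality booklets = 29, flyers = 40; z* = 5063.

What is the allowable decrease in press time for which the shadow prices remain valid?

Binding constraints: ink, press time. The basis is B = [[5,6],[1,5]] with det 19.
Per unit decrease in press time, x* moves by d = (0.3158, -0.2632).
The basis stays optimal until cutting becomes binding; allowable decrease = 95 hr.

95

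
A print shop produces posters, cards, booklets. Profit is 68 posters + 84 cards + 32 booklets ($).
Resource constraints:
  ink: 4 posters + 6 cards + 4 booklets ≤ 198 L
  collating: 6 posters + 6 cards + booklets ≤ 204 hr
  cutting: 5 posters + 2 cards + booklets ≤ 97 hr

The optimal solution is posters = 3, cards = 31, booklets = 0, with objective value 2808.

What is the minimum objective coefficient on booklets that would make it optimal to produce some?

At the optimum: ink uses 198 of 198 (binding); collating uses 204 of 204 (binding); cutting uses 77 of 97 (slack = 20).
Slack constraints have shadow price 0 (complementary slackness).
From A_Bᵀ y = c: 4·y_ink + 6·y_collating = 68; 6·y_ink + 6·y_collating = 84.
Solving: y_ink = 8, y_collating = 6.
booklets enters the basis when its profit ≥ yᵀa₃ = 8·4 + 6·1 = 38.

38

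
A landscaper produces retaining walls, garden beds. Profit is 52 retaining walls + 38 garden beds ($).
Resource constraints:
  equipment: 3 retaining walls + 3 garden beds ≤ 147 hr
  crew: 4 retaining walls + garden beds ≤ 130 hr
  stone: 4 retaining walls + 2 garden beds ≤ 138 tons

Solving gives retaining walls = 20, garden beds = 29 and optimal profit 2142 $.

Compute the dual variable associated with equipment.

At the optimum: equipment uses 147 of 147 (binding); crew uses 109 of 130 (slack = 21); stone uses 138 of 138 (binding).
Since crew is not tight, its dual is 0.
Dual feasibility on the basic columns requires 3·y_equipment + 4·y_stone = 52, 3·y_equipment + 2·y_stone = 38.
This yields shadow prices y_equipment = 8, y_stone = 7.
Shadow price of equipment = 8.

8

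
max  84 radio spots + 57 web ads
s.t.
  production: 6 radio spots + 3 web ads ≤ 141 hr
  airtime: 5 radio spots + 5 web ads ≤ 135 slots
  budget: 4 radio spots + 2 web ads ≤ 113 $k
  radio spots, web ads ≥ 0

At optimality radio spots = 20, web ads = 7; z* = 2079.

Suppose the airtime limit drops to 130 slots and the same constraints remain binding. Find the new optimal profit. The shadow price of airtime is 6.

Δb = -5, so new z* = 2079 + (6)·(-5) = 2079 − 30 = 2049.

2049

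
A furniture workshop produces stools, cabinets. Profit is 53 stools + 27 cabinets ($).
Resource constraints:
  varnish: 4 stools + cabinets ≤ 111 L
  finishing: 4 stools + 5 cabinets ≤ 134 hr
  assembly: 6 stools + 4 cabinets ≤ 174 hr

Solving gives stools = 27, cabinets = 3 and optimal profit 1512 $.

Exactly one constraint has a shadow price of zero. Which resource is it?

varnish: 111/111 (binding)
finishing: 123/134 (slack 11)
assembly: 174/174 (binding)
By complementary slackness, a constraint with positive slack has shadow price 0 → finishing.

finishing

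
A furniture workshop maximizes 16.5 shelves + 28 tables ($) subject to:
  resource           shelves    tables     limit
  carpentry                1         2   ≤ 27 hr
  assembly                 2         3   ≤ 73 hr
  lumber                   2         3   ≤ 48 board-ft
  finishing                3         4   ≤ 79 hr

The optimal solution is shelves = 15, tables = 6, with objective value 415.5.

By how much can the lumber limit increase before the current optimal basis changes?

Binding constraints: carpentry, lumber. The basis is B = [[1,2],[2,3]] with det -1.
Per unit increase in lumber, x* moves by d = (2, -1).
The basis stays optimal until finishing becomes binding; allowable increase = 5 board-ft.

5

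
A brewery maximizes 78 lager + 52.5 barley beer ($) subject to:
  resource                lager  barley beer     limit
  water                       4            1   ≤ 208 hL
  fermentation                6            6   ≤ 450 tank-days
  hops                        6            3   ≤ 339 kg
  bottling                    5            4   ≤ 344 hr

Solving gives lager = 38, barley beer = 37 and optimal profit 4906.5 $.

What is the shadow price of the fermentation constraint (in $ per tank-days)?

4.5

At the optimum: water uses 189 of 208 (slack = 19); fermentation uses 450 of 450 (binding); hops uses 339 of 339 (binding); bottling uses 338 of 344 (slack = 6).
Slack constraints have shadow price 0 (complementary slackness).
From A_Bᵀ y = c: 6·y_fermentation + 6·y_hops = 78; 6·y_fermentation + 3·y_hops = 52.5.
This yields shadow prices y_fermentation = 4.5, y_hops = 8.5.
Shadow price of fermentation = 4.5.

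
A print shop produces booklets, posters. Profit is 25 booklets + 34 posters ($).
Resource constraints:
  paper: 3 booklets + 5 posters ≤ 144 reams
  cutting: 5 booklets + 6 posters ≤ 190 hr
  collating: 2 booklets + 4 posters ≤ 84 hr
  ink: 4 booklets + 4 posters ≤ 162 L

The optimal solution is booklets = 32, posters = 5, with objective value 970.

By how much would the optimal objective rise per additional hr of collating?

At the optimum: paper uses 121 of 144 (slack = 23); cutting uses 190 of 190 (binding); collating uses 84 of 84 (binding); ink uses 148 of 162 (slack = 14).
Since paper, ink are not tight, their duals are 0.
The binding rows give the dual system: 5·y_cutting + 2·y_collating = 25 and 6·y_cutting + 4·y_collating = 34.
→ y_cutting = 4 and y_collating = 2.5.
Shadow price of collating = 2.5.

2.5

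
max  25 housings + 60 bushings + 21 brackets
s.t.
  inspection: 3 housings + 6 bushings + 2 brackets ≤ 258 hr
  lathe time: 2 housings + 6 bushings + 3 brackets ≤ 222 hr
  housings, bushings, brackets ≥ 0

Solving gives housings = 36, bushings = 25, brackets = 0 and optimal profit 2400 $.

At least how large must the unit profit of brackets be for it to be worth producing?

Both inspection and lathe time are binding at x*.
The binding rows give the dual system: 3·y_inspection + 2·y_lathe time = 25 and 6·y_inspection + 6·y_lathe time = 60.
Solving: y_inspection = 5, y_lathe time = 5.
brackets enters the basis when its profit ≥ yᵀa₃ = 5·2 + 5·3 = 25.

25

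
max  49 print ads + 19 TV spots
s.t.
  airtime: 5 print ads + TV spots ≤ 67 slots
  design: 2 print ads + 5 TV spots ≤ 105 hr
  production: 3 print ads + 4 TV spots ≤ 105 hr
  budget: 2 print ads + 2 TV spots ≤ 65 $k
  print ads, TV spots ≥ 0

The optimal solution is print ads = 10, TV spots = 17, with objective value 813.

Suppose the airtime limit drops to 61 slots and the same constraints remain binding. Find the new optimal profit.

759

Check each constraint at x*: airtime 67/67 (tight); design 105/105 (tight); production 98/105 (slack 7); budget 54/65 (slack 11).
By complementary slackness, y = 0 for the non-binding constraints.
The binding rows give the dual system: 5·y_airtime + 2·y_design = 49 and 1·y_airtime + 5·y_design = 19.
This yields shadow prices y_airtime = 9, y_design = 2.
Δz = y_airtime·Δb = 9 × (-6) = -54, so new z* = 813 − 54 = 759.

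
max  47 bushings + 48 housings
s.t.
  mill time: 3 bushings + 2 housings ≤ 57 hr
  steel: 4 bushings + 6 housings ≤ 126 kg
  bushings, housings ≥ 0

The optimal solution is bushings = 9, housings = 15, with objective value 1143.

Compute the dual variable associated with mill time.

9

Both mill time and steel are binding at x*.
Dual feasibility on the basic columns requires 3·y_mill time + 4·y_steel = 47, 2·y_mill time + 6·y_steel = 48.
→ y_mill time = 9 and y_steel = 5.
Shadow price of mill time = 9.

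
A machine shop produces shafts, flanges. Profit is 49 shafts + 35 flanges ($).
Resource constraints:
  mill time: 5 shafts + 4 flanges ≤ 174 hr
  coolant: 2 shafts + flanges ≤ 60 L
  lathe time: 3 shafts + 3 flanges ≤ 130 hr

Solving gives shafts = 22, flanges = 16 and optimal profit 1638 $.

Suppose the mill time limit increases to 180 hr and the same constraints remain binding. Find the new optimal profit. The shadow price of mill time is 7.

1680

Δb = 6, so new z* = 1638 + (7)·(6) = 1638 + 42 = 1680.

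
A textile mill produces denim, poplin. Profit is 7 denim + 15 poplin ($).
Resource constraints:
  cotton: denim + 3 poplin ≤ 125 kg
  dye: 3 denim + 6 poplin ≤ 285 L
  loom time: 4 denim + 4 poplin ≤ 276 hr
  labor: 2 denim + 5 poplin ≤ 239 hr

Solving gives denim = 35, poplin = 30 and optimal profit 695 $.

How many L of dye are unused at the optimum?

0

dye used = 3·35 + 6·30 = 285; slack = 285 − 285 = 0.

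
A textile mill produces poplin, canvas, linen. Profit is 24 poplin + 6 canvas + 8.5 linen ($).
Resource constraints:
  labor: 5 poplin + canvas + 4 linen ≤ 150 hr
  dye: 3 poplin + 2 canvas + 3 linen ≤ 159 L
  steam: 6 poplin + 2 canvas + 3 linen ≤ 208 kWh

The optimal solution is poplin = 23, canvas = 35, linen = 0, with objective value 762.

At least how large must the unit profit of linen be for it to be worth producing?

16.5

Binding: labor and steam. Non-binding: dye (20 unused).
Since dye is not tight, its dual is 0.
Dual feasibility on the basic columns requires 5·y_labor + 6·y_steam = 24, 1·y_labor + 2·y_steam = 6.
This yields shadow prices y_labor = 3, y_steam = 1.5.
linen enters the basis when its profit ≥ yᵀa₃ = 3·4 + 1.5·3 = 16.5.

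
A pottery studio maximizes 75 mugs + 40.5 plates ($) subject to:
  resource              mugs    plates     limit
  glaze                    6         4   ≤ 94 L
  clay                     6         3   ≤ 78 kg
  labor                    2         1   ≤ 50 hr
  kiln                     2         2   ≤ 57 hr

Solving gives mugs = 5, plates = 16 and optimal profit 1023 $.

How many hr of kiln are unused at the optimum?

kiln used = 2·5 + 2·16 = 42; slack = 57 − 42 = 15.

15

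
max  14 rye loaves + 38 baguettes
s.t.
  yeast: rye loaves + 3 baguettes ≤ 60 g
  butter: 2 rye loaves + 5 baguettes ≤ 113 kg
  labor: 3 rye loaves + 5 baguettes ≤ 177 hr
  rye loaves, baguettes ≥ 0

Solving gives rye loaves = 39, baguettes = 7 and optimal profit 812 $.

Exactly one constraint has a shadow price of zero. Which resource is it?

labor

yeast: 60/60 (binding)
butter: 113/113 (binding)
labor: 152/177 (slack 25)
By complementary slackness, a constraint with positive slack has shadow price 0 → labor.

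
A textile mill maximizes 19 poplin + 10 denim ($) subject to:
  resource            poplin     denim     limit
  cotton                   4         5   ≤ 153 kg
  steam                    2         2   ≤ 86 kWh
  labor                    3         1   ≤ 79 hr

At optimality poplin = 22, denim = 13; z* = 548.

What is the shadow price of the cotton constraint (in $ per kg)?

1

Check each constraint at x*: cotton 153/153 (tight); steam 70/86 (slack 16); labor 79/79 (tight).
Slack constraints have shadow price 0 (complementary slackness).
From A_Bᵀ y = c: 4·y_cotton + 3·y_labor = 19; 5·y_cotton + 1·y_labor = 10.
Solving: y_cotton = 1, y_labor = 5.
Shadow price of cotton = 1.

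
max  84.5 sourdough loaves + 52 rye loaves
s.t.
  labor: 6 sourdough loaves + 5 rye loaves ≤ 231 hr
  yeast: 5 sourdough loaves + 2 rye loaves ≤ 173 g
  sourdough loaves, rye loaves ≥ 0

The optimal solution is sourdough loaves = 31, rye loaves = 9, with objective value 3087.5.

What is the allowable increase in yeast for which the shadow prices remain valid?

Binding constraints: labor, yeast. The basis is B = [[6,5],[5,2]] with det -13.
Per unit increase in yeast, x* moves by d = (0.3846, -0.4615).
The basis stays optimal until rye loaves reaches 0; allowable increase = 19.5 g.

19.5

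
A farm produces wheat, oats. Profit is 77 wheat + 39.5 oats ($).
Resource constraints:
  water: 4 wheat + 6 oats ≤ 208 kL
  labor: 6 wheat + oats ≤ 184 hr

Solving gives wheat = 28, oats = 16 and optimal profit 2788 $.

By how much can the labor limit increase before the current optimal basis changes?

Binding constraints: water, labor. The basis is B = [[4,6],[6,1]] with det -32.
Per unit increase in labor, x* moves by d = (0.1875, -0.125).
The basis stays optimal until oats reaches 0; allowable increase = 128 hr.

128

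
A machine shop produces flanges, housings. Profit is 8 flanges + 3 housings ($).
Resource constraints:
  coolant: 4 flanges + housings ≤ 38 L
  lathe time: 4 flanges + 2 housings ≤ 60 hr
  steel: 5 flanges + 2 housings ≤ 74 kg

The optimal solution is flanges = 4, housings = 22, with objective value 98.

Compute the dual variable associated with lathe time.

1

Check each constraint at x*: coolant 38/38 (tight); lathe time 60/60 (tight); steel 64/74 (slack 10).
Since steel is not tight, its dual is 0.
Dual feasibility on the basic columns requires 4·y_coolant + 4·y_lathe time = 8, 1·y_coolant + 2·y_lathe time = 3.
→ y_coolant = 1 and y_lathe time = 1.
Shadow price of lathe time = 1.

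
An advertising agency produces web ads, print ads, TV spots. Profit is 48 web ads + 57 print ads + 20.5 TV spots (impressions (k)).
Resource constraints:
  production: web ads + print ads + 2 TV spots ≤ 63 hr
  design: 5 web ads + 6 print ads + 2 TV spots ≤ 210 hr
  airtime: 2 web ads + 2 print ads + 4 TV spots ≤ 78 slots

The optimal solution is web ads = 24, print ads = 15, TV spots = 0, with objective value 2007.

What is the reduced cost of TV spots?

At the optimum: production uses 39 of 63 (slack = 24); design uses 210 of 210 (binding); airtime uses 78 of 78 (binding).
By complementary slackness, y = 0 for the non-binding constraint.
Dual feasibility on the basic columns requires 5·y_design + 2·y_airtime = 48, 6·y_design + 2·y_airtime = 57.
Solving: y_design = 9, y_airtime = 1.5.
Reduced cost of TV spots: c₃ − yᵀa₃ = 20.5 − (9·2 + 1.5·4) = 20.5 − 24 = -3.5.

-3.5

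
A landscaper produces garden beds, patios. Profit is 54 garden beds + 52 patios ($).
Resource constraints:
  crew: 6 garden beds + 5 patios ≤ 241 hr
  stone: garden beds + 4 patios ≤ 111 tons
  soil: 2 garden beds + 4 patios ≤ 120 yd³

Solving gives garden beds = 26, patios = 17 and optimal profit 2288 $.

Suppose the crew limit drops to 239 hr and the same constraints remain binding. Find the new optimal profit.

Check each constraint at x*: crew 241/241 (tight); stone 94/111 (slack 17); soil 120/120 (tight).
Since stone is not tight, its dual is 0.
From A_Bᵀ y = c: 6·y_crew + 2·y_soil = 54; 5·y_crew + 4·y_soil = 52.
This yields shadow prices y_crew = 8, y_soil = 3.
Δz = y_crew·Δb = 8 × (-2) = -16, so new z* = 2288 − 16 = 2272.

2272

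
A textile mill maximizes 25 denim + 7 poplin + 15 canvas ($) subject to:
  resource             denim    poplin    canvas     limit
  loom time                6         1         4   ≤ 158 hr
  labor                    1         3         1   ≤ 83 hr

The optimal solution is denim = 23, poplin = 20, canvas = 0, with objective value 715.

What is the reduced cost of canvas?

Check each constraint at x*: loom time 158/158 (tight); labor 83/83 (tight).
The binding rows give the dual system: 6·y_loom time + 1·y_labor = 25 and 1·y_loom time + 3·y_labor = 7.
This yields shadow prices y_loom time = 4, y_labor = 1.
Reduced cost of canvas: c₃ − yᵀa₃ = 15 − (4·4 + 1·1) = 15 − 17 = -2.

-2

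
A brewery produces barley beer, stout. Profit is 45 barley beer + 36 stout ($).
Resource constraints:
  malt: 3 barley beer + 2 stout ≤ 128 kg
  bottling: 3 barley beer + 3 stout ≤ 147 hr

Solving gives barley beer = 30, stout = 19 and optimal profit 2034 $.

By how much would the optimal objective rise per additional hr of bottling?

At the optimum: malt uses 128 of 128 (binding); bottling uses 147 of 147 (binding).
From A_Bᵀ y = c: 3·y_malt + 3·y_bottling = 45; 2·y_malt + 3·y_bottling = 36.
Solving: y_malt = 9, y_bottling = 6.
Shadow price of bottling = 6.

6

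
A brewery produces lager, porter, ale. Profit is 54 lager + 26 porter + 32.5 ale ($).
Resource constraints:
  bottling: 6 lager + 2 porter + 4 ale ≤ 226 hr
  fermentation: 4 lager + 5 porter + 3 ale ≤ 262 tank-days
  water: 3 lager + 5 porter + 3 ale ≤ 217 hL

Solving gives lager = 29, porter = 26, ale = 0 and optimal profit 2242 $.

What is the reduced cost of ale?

-5.5

Check each constraint at x*: bottling 226/226 (tight); fermentation 246/262 (slack 16); water 217/217 (tight).
Slack constraints have shadow price 0 (complementary slackness).
The binding rows give the dual system: 6·y_bottling + 3·y_water = 54 and 2·y_bottling + 5·y_water = 26.
Solving: y_bottling = 8, y_water = 2.
Reduced cost of ale: c₃ − yᵀa₃ = 32.5 − (8·4 + 2·3) = 32.5 − 38 = -5.5.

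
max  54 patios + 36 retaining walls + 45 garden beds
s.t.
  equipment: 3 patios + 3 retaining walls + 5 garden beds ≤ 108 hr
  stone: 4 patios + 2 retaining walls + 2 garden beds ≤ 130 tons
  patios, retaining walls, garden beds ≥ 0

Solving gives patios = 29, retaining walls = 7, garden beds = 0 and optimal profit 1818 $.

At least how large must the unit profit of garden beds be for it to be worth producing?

Check each constraint at x*: equipment 108/108 (tight); stone 130/130 (tight).
From A_Bᵀ y = c: 3·y_equipment + 4·y_stone = 54; 3·y_equipment + 2·y_stone = 36.
→ y_equipment = 6 and y_stone = 9.
garden beds enters the basis when its profit ≥ yᵀa₃ = 6·5 + 9·2 = 48.

48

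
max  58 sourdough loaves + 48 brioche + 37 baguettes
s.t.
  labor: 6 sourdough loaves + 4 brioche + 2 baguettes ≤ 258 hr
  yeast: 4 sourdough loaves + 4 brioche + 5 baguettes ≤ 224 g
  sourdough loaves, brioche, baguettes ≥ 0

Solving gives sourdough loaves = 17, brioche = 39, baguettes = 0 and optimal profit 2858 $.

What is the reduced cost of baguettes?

Check each constraint at x*: labor 258/258 (tight); yeast 224/224 (tight).
The binding rows give the dual system: 6·y_labor + 4·y_yeast = 58 and 4·y_labor + 4·y_yeast = 48.
Solving: y_labor = 5, y_yeast = 7.
Reduced cost of baguettes: c₃ − yᵀa₃ = 37 − (5·2 + 7·5) = 37 − 45 = -8.

-8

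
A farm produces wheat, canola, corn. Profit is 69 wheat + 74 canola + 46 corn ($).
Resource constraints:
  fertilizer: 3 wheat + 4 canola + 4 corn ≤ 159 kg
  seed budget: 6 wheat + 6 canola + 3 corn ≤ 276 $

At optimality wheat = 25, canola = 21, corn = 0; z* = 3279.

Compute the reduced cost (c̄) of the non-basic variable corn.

Check each constraint at x*: fertilizer 159/159 (tight); seed budget 276/276 (tight).
Dual feasibility on the basic columns requires 3·y_fertilizer + 6·y_seed budget = 69, 4·y_fertilizer + 6·y_seed budget = 74.
This yields shadow prices y_fertilizer = 5, y_seed budget = 9.
Reduced cost of corn: c₃ − yᵀa₃ = 46 − (5·4 + 9·3) = 46 − 47 = -1.

-1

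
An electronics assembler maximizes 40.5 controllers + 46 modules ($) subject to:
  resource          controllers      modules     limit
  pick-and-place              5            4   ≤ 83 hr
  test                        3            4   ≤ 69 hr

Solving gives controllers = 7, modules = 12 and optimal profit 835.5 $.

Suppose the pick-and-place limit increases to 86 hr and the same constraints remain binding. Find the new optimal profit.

844.5

Check each constraint at x*: pick-and-place 83/83 (tight); test 69/69 (tight).
The binding rows give the dual system: 5·y_pick-and-place + 3·y_test = 40.5 and 4·y_pick-and-place + 4·y_test = 46.
Solving: y_pick-and-place = 3, y_test = 8.5.
Δz = y_pick-and-place·Δb = 3 × (3) = 9, so new z* = 835.5 + 9 = 844.5.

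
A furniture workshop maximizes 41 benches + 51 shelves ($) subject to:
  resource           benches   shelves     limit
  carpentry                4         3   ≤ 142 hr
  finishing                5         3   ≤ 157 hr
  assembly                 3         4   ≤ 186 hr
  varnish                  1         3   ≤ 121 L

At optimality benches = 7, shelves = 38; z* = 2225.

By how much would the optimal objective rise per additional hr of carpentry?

Binding: carpentry and varnish. Non-binding: finishing (8 unused), assembly (13 unused).
Slack constraints have shadow price 0 (complementary slackness).
The binding rows give the dual system: 4·y_carpentry + 1·y_varnish = 41 and 3·y_carpentry + 3·y_varnish = 51.
→ y_carpentry = 8 and y_varnish = 9.
Shadow price of carpentry = 8.

8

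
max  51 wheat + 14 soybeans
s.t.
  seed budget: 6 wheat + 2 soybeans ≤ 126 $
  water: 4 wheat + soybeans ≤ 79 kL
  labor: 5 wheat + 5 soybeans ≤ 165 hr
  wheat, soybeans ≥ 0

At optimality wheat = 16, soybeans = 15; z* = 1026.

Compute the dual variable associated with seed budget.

Check each constraint at x*: seed budget 126/126 (tight); water 79/79 (tight); labor 155/165 (slack 10).
Since labor is not tight, its dual is 0.
From A_Bᵀ y = c: 6·y_seed budget + 4·y_water = 51; 2·y_seed budget + 1·y_water = 14.
This yields shadow prices y_seed budget = 2.5, y_water = 9.
Shadow price of seed budget = 2.5.

2.5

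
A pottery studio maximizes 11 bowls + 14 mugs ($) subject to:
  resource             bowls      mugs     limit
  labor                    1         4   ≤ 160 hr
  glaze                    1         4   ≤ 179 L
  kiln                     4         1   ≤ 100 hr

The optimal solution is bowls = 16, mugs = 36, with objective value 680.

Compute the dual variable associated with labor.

At the optimum: labor uses 160 of 160 (binding); glaze uses 160 of 179 (slack = 19); kiln uses 100 of 100 (binding).
Slack constraints have shadow price 0 (complementary slackness).
The binding rows give the dual system: 1·y_labor + 4·y_kiln = 11 and 4·y_labor + 1·y_kiln = 14.
Solving: y_labor = 3, y_kiln = 2.
Shadow price of labor = 3.

3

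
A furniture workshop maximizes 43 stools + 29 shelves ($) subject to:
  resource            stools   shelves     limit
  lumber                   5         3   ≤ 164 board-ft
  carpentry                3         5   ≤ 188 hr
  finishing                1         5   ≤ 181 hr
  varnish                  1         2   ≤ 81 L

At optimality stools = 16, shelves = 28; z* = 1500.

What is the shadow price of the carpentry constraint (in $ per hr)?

1

At the optimum: lumber uses 164 of 164 (binding); carpentry uses 188 of 188 (binding); finishing uses 156 of 181 (slack = 25); varnish uses 72 of 81 (slack = 9).
Since finishing, varnish are not tight, their duals are 0.
From A_Bᵀ y = c: 5·y_lumber + 3·y_carpentry = 43; 3·y_lumber + 5·y_carpentry = 29.
Solving: y_lumber = 8, y_carpentry = 1.
Shadow price of carpentry = 1.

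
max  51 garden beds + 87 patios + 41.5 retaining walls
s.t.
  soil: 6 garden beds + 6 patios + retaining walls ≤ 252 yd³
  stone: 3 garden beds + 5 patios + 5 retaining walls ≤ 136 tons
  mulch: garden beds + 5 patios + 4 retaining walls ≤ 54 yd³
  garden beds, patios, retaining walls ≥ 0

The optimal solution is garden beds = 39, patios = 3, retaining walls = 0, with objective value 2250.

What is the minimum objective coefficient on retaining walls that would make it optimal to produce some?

43

At the optimum: soil uses 252 of 252 (binding); stone uses 132 of 136 (slack = 4); mulch uses 54 of 54 (binding).
Slack constraints have shadow price 0 (complementary slackness).
From A_Bᵀ y = c: 6·y_soil + 1·y_mulch = 51; 6·y_soil + 5·y_mulch = 87.
Solving: y_soil = 7, y_mulch = 9.
retaining walls enters the basis when its profit ≥ yᵀa₃ = 7·1 + 9·4 = 43.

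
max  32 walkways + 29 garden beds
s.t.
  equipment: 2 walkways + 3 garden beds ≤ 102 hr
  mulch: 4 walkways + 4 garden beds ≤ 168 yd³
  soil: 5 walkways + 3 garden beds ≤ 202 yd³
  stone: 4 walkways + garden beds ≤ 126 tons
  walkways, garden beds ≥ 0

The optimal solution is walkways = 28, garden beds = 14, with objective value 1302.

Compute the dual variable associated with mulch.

7

Binding: mulch and stone. Non-binding: equipment (4 unused), soil (20 unused).
Slack constraints have shadow price 0 (complementary slackness).
From A_Bᵀ y = c: 4·y_mulch + 4·y_stone = 32; 4·y_mulch + 1·y_stone = 29.
→ y_mulch = 7 and y_stone = 1.
Shadow price of mulch = 7.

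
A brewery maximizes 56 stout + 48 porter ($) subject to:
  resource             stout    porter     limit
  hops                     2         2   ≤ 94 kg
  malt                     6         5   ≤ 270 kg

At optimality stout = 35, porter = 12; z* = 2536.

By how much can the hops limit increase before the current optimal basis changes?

14

Binding constraints: hops, malt. The basis is B = [[2,2],[6,5]] with det -2.
Per unit increase in hops, x* moves by d = (-2.5, 3).
The basis stays optimal until stout reaches 0; allowable increase = 14 kg.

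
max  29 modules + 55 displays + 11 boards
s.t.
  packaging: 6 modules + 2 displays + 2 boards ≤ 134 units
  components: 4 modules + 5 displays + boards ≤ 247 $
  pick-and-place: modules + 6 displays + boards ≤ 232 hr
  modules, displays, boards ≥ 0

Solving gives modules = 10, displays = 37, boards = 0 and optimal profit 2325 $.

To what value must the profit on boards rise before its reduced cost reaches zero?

15

Binding: packaging and pick-and-place. Non-binding: components (22 unused).
Slack constraints have shadow price 0 (complementary slackness).
The binding rows give the dual system: 6·y_packaging + 1·y_pick-and-place = 29 and 2·y_packaging + 6·y_pick-and-place = 55.
→ y_packaging = 3.5 and y_pick-and-place = 8.
boards enters the basis when its profit ≥ yᵀa₃ = 3.5·2 + 8·1 = 15.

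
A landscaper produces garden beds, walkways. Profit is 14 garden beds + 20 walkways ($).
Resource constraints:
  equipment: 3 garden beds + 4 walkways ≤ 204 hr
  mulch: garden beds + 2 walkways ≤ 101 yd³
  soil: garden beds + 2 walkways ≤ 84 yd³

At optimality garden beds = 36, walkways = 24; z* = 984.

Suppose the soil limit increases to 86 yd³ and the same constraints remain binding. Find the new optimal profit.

At the optimum: equipment uses 204 of 204 (binding); mulch uses 84 of 101 (slack = 17); soil uses 84 of 84 (binding).
Since mulch is not tight, its dual is 0.
The binding rows give the dual system: 3·y_equipment + 1·y_soil = 14 and 4·y_equipment + 2·y_soil = 20.
This yields shadow prices y_equipment = 4, y_soil = 2.
Δz = y_soil·Δb = 2 × (2) = 4, so new z* = 984 + 4 = 988.

988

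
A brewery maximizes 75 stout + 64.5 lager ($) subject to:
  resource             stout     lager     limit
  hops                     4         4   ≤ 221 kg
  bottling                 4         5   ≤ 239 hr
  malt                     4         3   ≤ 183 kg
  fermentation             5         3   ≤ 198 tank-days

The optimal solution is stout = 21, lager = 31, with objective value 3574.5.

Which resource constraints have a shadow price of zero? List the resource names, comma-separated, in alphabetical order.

hops: 208/221 (slack 13)
bottling: 239/239 (binding)
malt: 177/183 (slack 6)
fermentation: 198/198 (binding)
By complementary slackness, a constraint with positive slack has shadow price 0 → hops, malt.

hops, malt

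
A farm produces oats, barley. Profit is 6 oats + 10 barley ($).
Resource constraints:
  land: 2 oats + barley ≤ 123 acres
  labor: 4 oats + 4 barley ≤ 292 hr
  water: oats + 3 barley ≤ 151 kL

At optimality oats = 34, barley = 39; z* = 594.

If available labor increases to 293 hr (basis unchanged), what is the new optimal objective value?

Check each constraint at x*: land 107/123 (slack 16); labor 292/292 (tight); water 151/151 (tight).
By complementary slackness, y = 0 for the non-binding constraint.
The binding rows give the dual system: 4·y_labor + 1·y_water = 6 and 4·y_labor + 3·y_water = 10.
→ y_labor = 1 and y_water = 2.
Δz = y_labor·Δb = 1 × (1) = 1, so new z* = 594 + 1 = 595.

595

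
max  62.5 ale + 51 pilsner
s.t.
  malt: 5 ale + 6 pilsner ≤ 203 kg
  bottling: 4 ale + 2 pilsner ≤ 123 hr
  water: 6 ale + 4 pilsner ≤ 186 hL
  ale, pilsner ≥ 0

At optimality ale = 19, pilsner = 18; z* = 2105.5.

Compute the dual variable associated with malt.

3.5

Check each constraint at x*: malt 203/203 (tight); bottling 112/123 (slack 11); water 186/186 (tight).
Since bottling is not tight, its dual is 0.
Dual feasibility on the basic columns requires 5·y_malt + 6·y_water = 62.5, 6·y_malt + 4·y_water = 51.
Solving: y_malt = 3.5, y_water = 7.5.
Shadow price of malt = 3.5.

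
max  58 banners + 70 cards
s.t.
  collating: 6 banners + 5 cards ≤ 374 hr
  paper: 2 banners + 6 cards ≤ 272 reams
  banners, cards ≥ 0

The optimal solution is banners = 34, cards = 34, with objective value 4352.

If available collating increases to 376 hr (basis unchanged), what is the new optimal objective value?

4368

Both collating and paper are binding at x*.
From A_Bᵀ y = c: 6·y_collating + 2·y_paper = 58; 5·y_collating + 6·y_paper = 70.
→ y_collating = 8 and y_paper = 5.
Δz = y_collating·Δb = 8 × (2) = 16, so new z* = 4352 + 16 = 4368.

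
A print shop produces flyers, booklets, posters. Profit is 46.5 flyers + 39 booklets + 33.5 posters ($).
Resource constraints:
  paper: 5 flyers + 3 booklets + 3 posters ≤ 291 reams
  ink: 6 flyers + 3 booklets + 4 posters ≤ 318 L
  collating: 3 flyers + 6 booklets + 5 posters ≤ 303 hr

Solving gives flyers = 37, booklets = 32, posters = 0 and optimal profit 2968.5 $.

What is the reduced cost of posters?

-8

Check each constraint at x*: paper 281/291 (slack 10); ink 318/318 (tight); collating 303/303 (tight).
Slack constraints have shadow price 0 (complementary slackness).
The binding rows give the dual system: 6·y_ink + 3·y_collating = 46.5 and 3·y_ink + 6·y_collating = 39.
This yields shadow prices y_ink = 6, y_collating = 3.5.
Reduced cost of posters: c₃ − yᵀa₃ = 33.5 − (6·4 + 3.5·5) = 33.5 − 41.5 = -8.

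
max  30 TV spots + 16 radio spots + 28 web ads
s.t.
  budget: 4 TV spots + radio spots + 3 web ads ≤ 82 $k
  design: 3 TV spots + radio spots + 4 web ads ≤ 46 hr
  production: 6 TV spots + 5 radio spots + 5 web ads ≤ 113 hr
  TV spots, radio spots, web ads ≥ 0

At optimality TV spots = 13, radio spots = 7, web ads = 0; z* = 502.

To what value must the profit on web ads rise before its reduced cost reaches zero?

34

At the optimum: budget uses 59 of 82 (slack = 23); design uses 46 of 46 (binding); production uses 113 of 113 (binding).
Slack constraints have shadow price 0 (complementary slackness).
Dual feasibility on the basic columns requires 3·y_design + 6·y_production = 30, 1·y_design + 5·y_production = 16.
This yields shadow prices y_design = 6, y_production = 2.
web ads enters the basis when its profit ≥ yᵀa₃ = 6·4 + 2·5 = 34.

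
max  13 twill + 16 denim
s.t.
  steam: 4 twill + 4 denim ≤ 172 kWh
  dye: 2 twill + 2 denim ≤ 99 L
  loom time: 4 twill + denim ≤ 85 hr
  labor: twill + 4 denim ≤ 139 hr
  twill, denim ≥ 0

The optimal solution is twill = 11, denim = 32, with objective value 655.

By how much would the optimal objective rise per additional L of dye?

0

At the optimum: steam uses 172 of 172 (binding); dye uses 86 of 99 (slack = 13); loom time uses 76 of 85 (slack = 9); labor uses 139 of 139 (binding).
Since dye, loom time are not tight, their duals are 0.
From A_Bᵀ y = c: 4·y_steam + 1·y_labor = 13; 4·y_steam + 4·y_labor = 16.
→ y_steam = 3 and y_labor = 1.
Shadow price of dye = 0.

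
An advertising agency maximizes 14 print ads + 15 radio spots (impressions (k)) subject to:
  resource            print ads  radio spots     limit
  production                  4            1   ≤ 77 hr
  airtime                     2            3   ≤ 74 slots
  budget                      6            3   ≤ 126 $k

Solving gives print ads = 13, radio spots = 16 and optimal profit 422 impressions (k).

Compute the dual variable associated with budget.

1

Binding: airtime and budget. Non-binding: production (9 unused).
Since production is not tight, its dual is 0.
Dual feasibility on the basic columns requires 2·y_airtime + 6·y_budget = 14, 3·y_airtime + 3·y_budget = 15.
This yields shadow prices y_airtime = 4, y_budget = 1.
Shadow price of budget = 1.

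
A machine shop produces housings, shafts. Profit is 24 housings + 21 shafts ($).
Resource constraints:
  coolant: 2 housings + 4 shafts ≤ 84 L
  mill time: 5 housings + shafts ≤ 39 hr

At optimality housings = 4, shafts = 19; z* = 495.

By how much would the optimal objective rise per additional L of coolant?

4.5

At the optimum: coolant uses 84 of 84 (binding); mill time uses 39 of 39 (binding).
Dual feasibility on the basic columns requires 2·y_coolant + 5·y_mill time = 24, 4·y_coolant + 1·y_mill time = 21.
→ y_coolant = 4.5 and y_mill time = 3.
Shadow price of coolant = 4.5.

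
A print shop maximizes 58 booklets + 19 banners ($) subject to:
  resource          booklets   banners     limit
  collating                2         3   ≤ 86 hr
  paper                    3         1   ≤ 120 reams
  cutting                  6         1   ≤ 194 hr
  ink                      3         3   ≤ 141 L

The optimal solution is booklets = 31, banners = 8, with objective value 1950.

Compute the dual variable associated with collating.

3.5

Binding: collating and cutting. Non-binding: paper (19 unused), ink (24 unused).
Slack constraints have shadow price 0 (complementary slackness).
The binding rows give the dual system: 2·y_collating + 6·y_cutting = 58 and 3·y_collating + 1·y_cutting = 19.
Solving: y_collating = 3.5, y_cutting = 8.5.
Shadow price of collating = 3.5.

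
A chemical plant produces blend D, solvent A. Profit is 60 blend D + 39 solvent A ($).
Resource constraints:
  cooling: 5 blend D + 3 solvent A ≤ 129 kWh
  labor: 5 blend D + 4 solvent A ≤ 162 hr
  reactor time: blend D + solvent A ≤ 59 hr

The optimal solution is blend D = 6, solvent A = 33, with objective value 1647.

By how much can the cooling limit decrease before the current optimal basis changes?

7.5

Binding constraints: cooling, labor. The basis is B = [[5,3],[5,4]] with det 5.
Per unit decrease in cooling, x* moves by d = (-0.8, 1).
The basis stays optimal until blend D reaches 0; allowable decrease = 7.5 kWh.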